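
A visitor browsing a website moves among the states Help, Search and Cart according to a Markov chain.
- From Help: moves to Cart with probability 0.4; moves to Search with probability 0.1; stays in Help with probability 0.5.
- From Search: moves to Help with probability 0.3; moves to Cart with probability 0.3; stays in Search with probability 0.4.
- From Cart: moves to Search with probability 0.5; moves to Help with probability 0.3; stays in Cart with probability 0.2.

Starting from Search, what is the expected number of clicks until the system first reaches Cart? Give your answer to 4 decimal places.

Let t(s) be the expected number of clicks to first reach Cart from state s, with t(Cart) = 0. Conditioning on the first click:
t(Help) = 1 + 0.5·t(Help) + 0.1·t(Search)
t(Search) = 1 + 0.3·t(Help) + 0.4·t(Search)
Solving: t(Help) = 2.5926, t(Search) = 2.9630.
Expected clicks from Search to Cart: 2.9630.

2.9630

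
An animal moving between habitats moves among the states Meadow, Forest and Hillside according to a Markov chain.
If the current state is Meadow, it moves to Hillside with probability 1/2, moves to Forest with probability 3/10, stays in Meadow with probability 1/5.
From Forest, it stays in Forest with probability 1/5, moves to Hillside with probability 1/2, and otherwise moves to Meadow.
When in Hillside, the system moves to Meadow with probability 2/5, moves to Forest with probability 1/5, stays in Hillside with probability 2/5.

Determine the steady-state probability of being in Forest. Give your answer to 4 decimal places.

0.2314

Let the stationary distribution be π with π = πP and π_1 + π_2 + π_3 = 1.
π_1 = 0.2·π_1 + 0.3·π_2 + 0.4·π_3
π_2 = 0.3·π_1 + 0.2·π_2 + 0.2·π_3
Solving with the normalization constraint gives π = (0.3140, 0.2314, 0.4545).
So the stationary probability of Forest is 0.2314.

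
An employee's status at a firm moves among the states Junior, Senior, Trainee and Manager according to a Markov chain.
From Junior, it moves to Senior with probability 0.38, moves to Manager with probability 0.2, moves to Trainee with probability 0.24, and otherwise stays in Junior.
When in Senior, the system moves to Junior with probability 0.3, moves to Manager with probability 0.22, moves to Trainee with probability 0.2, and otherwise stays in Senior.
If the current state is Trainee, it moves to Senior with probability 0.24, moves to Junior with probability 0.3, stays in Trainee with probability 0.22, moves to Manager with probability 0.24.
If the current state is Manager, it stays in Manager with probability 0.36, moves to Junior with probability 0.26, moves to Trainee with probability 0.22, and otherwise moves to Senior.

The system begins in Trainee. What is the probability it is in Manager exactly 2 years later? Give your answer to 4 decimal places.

Propagate the distribution vector 2 years from Trainee.
After 0 years: (0.0000, 0.0000, 1.0000, 0.0000)
After 1 year: (0.3000, 0.2400, 0.2200, 0.2400)
After 2 years: (0.2544, 0.2724, 0.2212, 0.2520)
P(in Manager after 2 years) = 0.2520

0.2520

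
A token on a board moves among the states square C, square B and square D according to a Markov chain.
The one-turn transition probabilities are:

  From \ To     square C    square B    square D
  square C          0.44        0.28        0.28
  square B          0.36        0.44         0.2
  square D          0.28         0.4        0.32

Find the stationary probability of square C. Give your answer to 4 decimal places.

0.3686

Let the stationary distribution be π with π = πP and π_1 + π_2 + π_3 = 1.
π_1 = 0.44·π_1 + 0.36·π_2 + 0.28·π_3
π_2 = 0.28·π_1 + 0.44·π_2 + 0.4·π_3
Solving with the normalization constraint gives π = (0.3686, 0.3706, 0.2608).
So the stationary probability of square C is 0.3686.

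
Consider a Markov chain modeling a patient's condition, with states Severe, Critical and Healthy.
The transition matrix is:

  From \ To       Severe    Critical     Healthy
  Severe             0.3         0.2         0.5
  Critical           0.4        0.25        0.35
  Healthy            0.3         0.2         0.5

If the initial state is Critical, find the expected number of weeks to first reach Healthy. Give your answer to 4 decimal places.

2.4719

Let t(s) be the expected number of weeks to first reach Healthy from state s, with t(Healthy) = 0. Conditioning on the first week:
t(Severe) = 1 + 0.3·t(Severe) + 0.2·t(Critical)
t(Critical) = 1 + 0.4·t(Severe) + 0.25·t(Critical)
Solving: t(Severe) = 2.1348, t(Critical) = 2.4719.
Expected weeks from Critical to Healthy: 2.4719.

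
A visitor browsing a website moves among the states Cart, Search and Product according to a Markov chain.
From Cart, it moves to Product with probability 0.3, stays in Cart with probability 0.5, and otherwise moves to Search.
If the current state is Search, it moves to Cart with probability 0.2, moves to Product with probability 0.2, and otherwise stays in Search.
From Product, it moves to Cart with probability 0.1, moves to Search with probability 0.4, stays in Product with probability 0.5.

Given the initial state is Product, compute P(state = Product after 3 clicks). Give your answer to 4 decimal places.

Propagate the distribution vector 3 clicks from Product.
After 0 clicks: (0.0000, 0.0000, 1.0000)
After 1 click: (0.1000, 0.4000, 0.5000)
After 2 clicks: (0.1800, 0.4600, 0.3600)
After 3 clicks: (0.2180, 0.4560, 0.3260)
P(in Product after 3 clicks) = 0.3260

0.3260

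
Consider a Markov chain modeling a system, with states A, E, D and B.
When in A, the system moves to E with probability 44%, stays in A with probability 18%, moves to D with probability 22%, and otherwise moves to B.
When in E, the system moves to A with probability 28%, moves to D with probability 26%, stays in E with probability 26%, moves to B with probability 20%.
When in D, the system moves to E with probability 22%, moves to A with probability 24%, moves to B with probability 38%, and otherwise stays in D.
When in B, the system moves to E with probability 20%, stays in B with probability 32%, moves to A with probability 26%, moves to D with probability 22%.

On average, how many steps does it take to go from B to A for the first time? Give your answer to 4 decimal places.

Let t(s) be the expected number of steps to first reach A from state s, with t(A) = 0. Conditioning on the first step:
t(E) = 1 + 0.26·t(E) + 0.26·t(D) + 0.2·t(B)
t(D) = 1 + 0.22·t(E) + 0.16·t(D) + 0.38·t(B)
t(B) = 1 + 0.2·t(E) + 0.22·t(D) + 0.32·t(B)
Solving: t(E) = 3.7669, t(D) = 3.9168, t(B) = 3.8457.
Expected steps from B to A: 3.8457.

3.8457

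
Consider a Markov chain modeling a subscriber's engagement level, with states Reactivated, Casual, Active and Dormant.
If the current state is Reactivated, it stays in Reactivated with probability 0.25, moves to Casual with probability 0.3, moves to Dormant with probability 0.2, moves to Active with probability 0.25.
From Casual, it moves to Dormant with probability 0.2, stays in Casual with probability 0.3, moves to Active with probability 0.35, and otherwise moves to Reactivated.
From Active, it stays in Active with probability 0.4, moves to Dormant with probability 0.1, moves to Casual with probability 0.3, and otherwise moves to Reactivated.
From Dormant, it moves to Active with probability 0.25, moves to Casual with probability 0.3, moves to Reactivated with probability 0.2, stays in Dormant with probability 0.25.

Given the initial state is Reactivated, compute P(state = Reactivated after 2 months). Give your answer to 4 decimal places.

Propagate the distribution vector 2 months from Reactivated.
After 0 months: (1.0000, 0.0000, 0.0000, 0.0000)
After 1 month: (0.2500, 0.3000, 0.2500, 0.2000)
After 2 months: (0.1975, 0.3000, 0.3175, 0.1850)
P(in Reactivated after 2 months) = 0.1975

0.1975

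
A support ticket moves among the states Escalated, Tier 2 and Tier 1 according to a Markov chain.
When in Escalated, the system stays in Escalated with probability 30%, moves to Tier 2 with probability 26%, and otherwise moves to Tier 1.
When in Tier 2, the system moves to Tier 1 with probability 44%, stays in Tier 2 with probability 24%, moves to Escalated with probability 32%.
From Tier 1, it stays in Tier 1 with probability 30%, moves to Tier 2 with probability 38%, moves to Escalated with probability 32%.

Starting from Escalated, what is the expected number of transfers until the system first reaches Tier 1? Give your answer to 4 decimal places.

Let t(s) be the expected number of transfers to first reach Tier 1 from state s, with t(Tier 1) = 0. Conditioning on the first transfer:
t(Escalated) = 1 + 0.3·t(Escalated) + 0.26·t(Tier 2)
t(Tier 2) = 1 + 0.32·t(Escalated) + 0.24·t(Tier 2)
Solving: t(Escalated) = 2.2727, t(Tier 2) = 2.2727.
Expected transfers from Escalated to Tier 1: 2.2727.

2.2727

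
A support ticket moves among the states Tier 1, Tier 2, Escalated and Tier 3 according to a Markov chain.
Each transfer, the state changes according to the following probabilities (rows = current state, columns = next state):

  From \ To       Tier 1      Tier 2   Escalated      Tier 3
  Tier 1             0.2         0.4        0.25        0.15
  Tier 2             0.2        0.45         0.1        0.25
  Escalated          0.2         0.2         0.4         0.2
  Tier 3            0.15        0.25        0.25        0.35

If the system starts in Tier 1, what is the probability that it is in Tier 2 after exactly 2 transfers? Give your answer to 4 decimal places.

Propagate the distribution vector 2 transfers from Tier 1.
After 0 transfers: (1.0000, 0.0000, 0.0000, 0.0000)
After 1 transfer: (0.2000, 0.4000, 0.2500, 0.1500)
After 2 transfers: (0.1925, 0.3475, 0.2275, 0.2325)
P(in Tier 2 after 2 transfers) = 0.3475

0.3475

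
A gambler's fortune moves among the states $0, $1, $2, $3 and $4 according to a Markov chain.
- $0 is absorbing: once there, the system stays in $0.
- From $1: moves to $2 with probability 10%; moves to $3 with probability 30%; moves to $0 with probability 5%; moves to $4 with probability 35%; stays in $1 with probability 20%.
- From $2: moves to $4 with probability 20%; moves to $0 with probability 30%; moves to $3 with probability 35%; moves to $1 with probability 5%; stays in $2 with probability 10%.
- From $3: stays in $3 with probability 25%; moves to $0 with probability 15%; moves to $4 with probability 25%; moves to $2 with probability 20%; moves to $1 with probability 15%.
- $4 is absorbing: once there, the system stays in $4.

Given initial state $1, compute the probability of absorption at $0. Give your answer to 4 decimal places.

0.2700

Let h(s) be the probability of absorption at $0 starting from transient state s. Then h($0) = 1 and h($4) = 0. By first-step analysis:
h($1) = 0.05·1 + 0.2·h($1) + 0.1·h($2) + 0.3·h($3) + 0.35·0
h($2) = 0.3·1 + 0.05·h($1) + 0.1·h($2) + 0.35·h($3) + 0.2·0
h($3) = 0.15·1 + 0.15·h($1) + 0.2·h($2) + 0.25·h($3) + 0.25·0
Solving: h($1) = 0.2700, h($2) = 0.4988, h($3) = 0.3870.
Starting from $1, the probability is 0.2700.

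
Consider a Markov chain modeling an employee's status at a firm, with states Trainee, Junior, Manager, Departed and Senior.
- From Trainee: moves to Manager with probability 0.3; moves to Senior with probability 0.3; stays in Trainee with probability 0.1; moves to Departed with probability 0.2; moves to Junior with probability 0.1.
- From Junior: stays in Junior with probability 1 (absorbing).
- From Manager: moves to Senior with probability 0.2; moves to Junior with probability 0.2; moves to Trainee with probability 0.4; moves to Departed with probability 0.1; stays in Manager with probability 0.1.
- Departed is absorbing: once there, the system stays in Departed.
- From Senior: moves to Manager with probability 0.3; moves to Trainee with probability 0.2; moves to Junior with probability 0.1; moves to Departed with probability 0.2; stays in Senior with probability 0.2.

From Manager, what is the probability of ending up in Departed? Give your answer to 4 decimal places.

Let h(s) be the probability of absorption at Departed starting from transient state s. Then h(Departed) = 1 and h(Junior) = 0. By first-step analysis:
h(Trainee) = 0.1·h(Trainee) + 0.1·0 + 0.3·h(Manager) + 0.2·1 + 0.3·h(Senior)
h(Manager) = 0.4·h(Trainee) + 0.2·0 + 0.1·h(Manager) + 0.1·1 + 0.2·h(Senior)
h(Senior) = 0.2·h(Trainee) + 0.1·0 + 0.3·h(Manager) + 0.2·1 + 0.2·h(Senior)
Solving: h(Trainee) = 0.5833, h(Manager) = 0.5000, h(Senior) = 0.5833.
Starting from Manager, the probability is 0.5000.

0.5000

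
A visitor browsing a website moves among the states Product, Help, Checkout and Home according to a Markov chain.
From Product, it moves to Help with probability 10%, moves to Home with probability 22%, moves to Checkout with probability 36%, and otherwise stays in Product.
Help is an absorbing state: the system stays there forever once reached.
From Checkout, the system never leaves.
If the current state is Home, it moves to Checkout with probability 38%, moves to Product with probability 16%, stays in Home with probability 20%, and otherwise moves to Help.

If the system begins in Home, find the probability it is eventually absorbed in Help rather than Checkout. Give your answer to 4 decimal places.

0.3789

Let h(s) be the probability of absorption at Help starting from transient state s. Then h(Help) = 1 and h(Checkout) = 0. By first-step analysis:
h(Product) = 0.32·h(Product) + 0.1·1 + 0.36·0 + 0.22·h(Home)
h(Home) = 0.16·h(Product) + 0.26·1 + 0.38·0 + 0.2·h(Home)
Solving: h(Product) = 0.2697, h(Home) = 0.3789.
Starting from Home, the probability is 0.3789.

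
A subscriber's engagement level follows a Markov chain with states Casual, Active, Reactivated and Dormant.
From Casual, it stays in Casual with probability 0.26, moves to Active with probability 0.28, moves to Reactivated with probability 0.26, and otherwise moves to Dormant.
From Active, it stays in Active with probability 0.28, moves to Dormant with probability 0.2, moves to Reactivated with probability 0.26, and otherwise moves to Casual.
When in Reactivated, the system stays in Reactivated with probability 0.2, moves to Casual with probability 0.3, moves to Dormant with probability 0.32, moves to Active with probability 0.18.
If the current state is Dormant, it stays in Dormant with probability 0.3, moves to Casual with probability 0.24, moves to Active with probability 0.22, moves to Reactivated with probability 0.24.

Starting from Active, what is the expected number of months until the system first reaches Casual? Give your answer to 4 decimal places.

3.7802

Let t(s) be the expected number of months to first reach Casual from state s, with t(Casual) = 0. Conditioning on the first month:
t(Active) = 1 + 0.28·t(Active) + 0.26·t(Reactivated) + 0.2·t(Dormant)
t(Reactivated) = 1 + 0.18·t(Active) + 0.2·t(Reactivated) + 0.32·t(Dormant)
t(Dormant) = 1 + 0.22·t(Active) + 0.24·t(Reactivated) + 0.3·t(Dormant)
Solving: t(Active) = 3.7802, t(Reactivated) = 3.6474, t(Dormant) = 3.8672.
Expected months from Active to Casual: 3.7802.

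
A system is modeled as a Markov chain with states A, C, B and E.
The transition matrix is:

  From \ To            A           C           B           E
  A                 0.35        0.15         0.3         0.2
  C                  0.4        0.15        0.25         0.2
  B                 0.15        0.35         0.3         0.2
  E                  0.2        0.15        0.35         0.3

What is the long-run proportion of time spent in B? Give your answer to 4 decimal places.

Let the stationary distribution be π with π = πP and π_1 + π_2 + π_3 + π_4 = 1.
π_1 = 0.35·π_1 + 0.4·π_2 + 0.15·π_3 + 0.2·π_4
π_2 = 0.15·π_1 + 0.15·π_2 + 0.35·π_3 + 0.15·π_4
π_3 = 0.3·π_1 + 0.25·π_2 + 0.3·π_3 + 0.35·π_4
Solving with the normalization constraint gives π = (0.2671, 0.2101, 0.3006, 0.2222).
So the stationary probability of B is 0.3006.

0.3006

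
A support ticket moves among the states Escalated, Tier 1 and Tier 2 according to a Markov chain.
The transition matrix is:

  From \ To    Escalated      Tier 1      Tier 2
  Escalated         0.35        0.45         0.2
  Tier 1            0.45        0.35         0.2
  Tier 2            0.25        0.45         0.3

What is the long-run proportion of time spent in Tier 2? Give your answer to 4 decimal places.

Let the stationary distribution be π with π = πP and π_1 + π_2 + π_3 = 1.
π_1 = 0.35·π_1 + 0.45·π_2 + 0.25·π_3
π_2 = 0.45·π_1 + 0.35·π_2 + 0.45·π_3
Solving with the normalization constraint gives π = (0.3687, 0.4091, 0.2222).
So the stationary probability of Tier 2 is 0.2222.

0.2222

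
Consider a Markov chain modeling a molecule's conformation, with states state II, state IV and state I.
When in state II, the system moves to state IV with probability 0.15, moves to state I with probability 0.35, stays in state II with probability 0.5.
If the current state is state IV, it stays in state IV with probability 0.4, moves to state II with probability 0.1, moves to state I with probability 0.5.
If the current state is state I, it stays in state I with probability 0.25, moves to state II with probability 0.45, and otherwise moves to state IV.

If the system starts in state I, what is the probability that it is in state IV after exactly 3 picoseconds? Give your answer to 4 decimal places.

0.2711

Propagate the distribution vector 3 picoseconds from state I.
After 0 picoseconds: (0.0000, 0.0000, 1.0000)
After 1 picosecond: (0.4500, 0.3000, 0.2500)
After 2 picoseconds: (0.3675, 0.2625, 0.3700)
After 3 picoseconds: (0.3765, 0.2711, 0.3524)
P(in state IV after 3 picoseconds) = 0.2711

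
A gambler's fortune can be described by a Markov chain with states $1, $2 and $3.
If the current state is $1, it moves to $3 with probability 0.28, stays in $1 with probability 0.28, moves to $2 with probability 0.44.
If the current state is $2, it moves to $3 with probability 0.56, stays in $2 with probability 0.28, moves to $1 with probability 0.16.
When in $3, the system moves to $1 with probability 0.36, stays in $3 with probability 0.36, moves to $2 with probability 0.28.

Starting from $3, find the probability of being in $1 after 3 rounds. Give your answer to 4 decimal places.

0.2705

Propagate the distribution vector 3 rounds from $3.
After 0 rounds: (0.0000, 0.0000, 1.0000)
After 1 round: (0.3600, 0.2800, 0.3600)
After 2 rounds: (0.2752, 0.3376, 0.3872)
After 3 rounds: (0.2705, 0.3240, 0.4055)
P(in $1 after 3 rounds) = 0.2705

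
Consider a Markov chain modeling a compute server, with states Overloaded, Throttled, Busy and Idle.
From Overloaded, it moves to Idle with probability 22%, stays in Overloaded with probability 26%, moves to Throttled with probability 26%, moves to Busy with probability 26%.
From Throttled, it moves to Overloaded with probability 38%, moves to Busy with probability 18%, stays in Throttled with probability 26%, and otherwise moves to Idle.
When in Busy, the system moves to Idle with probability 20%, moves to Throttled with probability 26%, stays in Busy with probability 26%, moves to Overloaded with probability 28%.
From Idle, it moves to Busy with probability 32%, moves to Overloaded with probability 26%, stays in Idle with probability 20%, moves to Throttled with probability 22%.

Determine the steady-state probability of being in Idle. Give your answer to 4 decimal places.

0.2009

Let the stationary distribution be π with π = πP and π_1 + π_2 + π_3 + π_4 = 1.
π_1 = 0.26·π_1 + 0.38·π_2 + 0.28·π_3 + 0.26·π_4
π_2 = 0.26·π_1 + 0.26·π_2 + 0.26·π_3 + 0.22·π_4
π_3 = 0.26·π_1 + 0.18·π_2 + 0.26·π_3 + 0.32·π_4
Solving with the normalization constraint gives π = (0.2953, 0.2520, 0.2519, 0.2009).
So the stationary probability of Idle is 0.2009.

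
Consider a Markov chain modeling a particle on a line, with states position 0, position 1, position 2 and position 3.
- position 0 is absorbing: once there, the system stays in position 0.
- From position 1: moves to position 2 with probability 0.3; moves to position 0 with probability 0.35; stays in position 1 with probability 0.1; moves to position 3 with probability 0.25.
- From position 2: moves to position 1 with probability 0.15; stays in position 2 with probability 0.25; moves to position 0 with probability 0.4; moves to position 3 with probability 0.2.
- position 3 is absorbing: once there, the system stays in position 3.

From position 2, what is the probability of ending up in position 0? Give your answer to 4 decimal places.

0.6548

Let h(s) be the probability of absorption at position 0 starting from transient state s. Then h(position 0) = 1 and h(position 3) = 0. By first-step analysis:
h(position 1) = 0.35·1 + 0.1·h(position 1) + 0.3·h(position 2) + 0.25·0
h(position 2) = 0.4·1 + 0.15·h(position 1) + 0.25·h(position 2) + 0.2·0
Solving: h(position 1) = 0.6071, h(position 2) = 0.6548.
Starting from position 2, the probability is 0.6548.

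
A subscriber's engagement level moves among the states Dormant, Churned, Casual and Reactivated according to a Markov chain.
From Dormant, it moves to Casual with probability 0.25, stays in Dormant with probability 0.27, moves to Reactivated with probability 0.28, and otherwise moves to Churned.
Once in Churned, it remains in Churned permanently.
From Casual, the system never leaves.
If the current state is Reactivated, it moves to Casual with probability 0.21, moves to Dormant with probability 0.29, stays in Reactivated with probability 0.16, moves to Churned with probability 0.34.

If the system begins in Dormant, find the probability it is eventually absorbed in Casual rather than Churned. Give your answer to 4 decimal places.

Let h(s) be the probability of absorption at Casual starting from transient state s. Then h(Casual) = 1 and h(Churned) = 0. By first-step analysis:
h(Dormant) = 0.27·h(Dormant) + 0.2·0 + 0.25·1 + 0.28·h(Reactivated)
h(Reactivated) = 0.29·h(Dormant) + 0.34·0 + 0.21·1 + 0.16·h(Reactivated)
Solving: h(Dormant) = 0.5053, h(Reactivated) = 0.4244.
Starting from Dormant, the probability is 0.5053.

0.5053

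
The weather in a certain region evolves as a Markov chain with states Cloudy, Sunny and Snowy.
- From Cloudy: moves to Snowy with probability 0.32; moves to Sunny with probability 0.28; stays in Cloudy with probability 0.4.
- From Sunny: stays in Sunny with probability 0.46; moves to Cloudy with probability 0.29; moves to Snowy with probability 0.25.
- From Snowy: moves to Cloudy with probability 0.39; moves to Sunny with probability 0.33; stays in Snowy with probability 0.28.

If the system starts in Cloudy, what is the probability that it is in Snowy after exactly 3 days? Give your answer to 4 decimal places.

0.2842

Propagate the distribution vector 3 days from Cloudy.
After 0 days: (1.0000, 0.0000, 0.0000)
After 1 day: (0.4000, 0.2800, 0.3200)
After 2 days: (0.3660, 0.3464, 0.2876)
After 3 days: (0.3590, 0.3567, 0.2842)
P(in Snowy after 3 days) = 0.2842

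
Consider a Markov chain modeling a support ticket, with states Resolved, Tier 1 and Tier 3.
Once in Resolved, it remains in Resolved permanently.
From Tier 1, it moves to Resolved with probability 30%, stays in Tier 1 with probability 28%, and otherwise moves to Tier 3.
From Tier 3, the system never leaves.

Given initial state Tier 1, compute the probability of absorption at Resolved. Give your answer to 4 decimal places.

Let h(s) be the probability of absorption at Resolved starting from transient state s. Then h(Resolved) = 1 and h(Tier 3) = 0. By first-step analysis:
h(Tier 1) = 0.3·1 + 0.28·h(Tier 1) + 0.42·0
Solving: h(Tier 1) = 0.4167.
Starting from Tier 1, the probability is 0.4167.

0.4167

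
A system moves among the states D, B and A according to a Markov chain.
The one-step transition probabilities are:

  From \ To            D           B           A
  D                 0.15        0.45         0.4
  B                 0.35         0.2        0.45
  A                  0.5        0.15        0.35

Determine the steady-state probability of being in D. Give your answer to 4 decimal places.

Let the stationary distribution be π with π = πP and π_1 + π_2 + π_3 = 1.
π_1 = 0.15·π_1 + 0.35·π_2 + 0.5·π_3
π_2 = 0.45·π_1 + 0.2·π_2 + 0.15·π_3
Solving with the normalization constraint gives π = (0.3409, 0.2655, 0.3936).
So the stationary probability of D is 0.3409.

0.3409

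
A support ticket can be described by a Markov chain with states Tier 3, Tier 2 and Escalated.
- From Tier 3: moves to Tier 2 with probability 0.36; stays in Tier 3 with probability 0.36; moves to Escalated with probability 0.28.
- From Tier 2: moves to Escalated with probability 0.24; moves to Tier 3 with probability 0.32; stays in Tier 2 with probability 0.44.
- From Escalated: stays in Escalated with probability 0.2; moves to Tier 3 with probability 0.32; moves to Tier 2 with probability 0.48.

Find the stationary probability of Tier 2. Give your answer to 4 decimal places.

Let the stationary distribution be π with π = πP and π_1 + π_2 + π_3 = 1.
π_1 = 0.36·π_1 + 0.32·π_2 + 0.32·π_3
π_2 = 0.36·π_1 + 0.44·π_2 + 0.48·π_3
Solving with the normalization constraint gives π = (0.3333, 0.4231, 0.2436).
So the stationary probability of Tier 2 is 0.4231.

0.4231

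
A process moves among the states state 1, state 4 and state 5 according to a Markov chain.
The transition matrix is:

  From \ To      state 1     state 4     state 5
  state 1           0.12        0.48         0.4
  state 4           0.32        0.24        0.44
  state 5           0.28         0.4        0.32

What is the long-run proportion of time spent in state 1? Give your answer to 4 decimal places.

0.2539

Let the stationary distribution be π with π = πP and π_1 + π_2 + π_3 = 1.
π_1 = 0.12·π_1 + 0.32·π_2 + 0.28·π_3
π_2 = 0.48·π_1 + 0.24·π_2 + 0.4·π_3
Solving with the normalization constraint gives π = (0.2539, 0.3623, 0.3838).
So the stationary probability of state 1 is 0.2539.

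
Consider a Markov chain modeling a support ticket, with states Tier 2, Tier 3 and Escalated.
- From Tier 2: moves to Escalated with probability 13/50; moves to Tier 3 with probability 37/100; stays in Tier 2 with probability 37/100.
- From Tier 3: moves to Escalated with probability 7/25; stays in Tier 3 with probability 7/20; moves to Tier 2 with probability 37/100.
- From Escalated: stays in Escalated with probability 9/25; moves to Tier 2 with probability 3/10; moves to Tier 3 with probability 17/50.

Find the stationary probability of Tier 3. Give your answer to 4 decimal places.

Let the stationary distribution be π with π = πP and π_1 + π_2 + π_3 = 1.
π_1 = 0.37·π_1 + 0.37·π_2 + 0.3·π_3
π_2 = 0.37·π_1 + 0.35·π_2 + 0.34·π_3
Solving with the normalization constraint gives π = (0.3492, 0.3540, 0.2968).
So the stationary probability of Tier 3 is 0.3540.

0.3540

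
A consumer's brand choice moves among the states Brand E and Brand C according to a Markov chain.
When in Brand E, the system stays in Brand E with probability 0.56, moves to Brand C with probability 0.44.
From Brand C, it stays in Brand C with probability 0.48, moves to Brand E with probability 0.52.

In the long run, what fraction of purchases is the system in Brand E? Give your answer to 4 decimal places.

0.5417

Let the stationary distribution be π with π = πP and π_1 + π_2 = 1.
π_1 = 0.56·π_1 + 0.52·π_2
Solving with the normalization constraint gives π = (0.5417, 0.4583).
So the stationary probability of Brand E is 0.5417.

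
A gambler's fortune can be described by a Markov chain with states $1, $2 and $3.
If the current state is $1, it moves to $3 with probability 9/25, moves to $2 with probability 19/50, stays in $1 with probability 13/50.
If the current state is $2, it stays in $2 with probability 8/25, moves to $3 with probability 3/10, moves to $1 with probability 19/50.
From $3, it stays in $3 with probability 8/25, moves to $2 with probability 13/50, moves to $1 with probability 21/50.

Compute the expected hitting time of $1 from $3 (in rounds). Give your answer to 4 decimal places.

2.4454

Let t(s) be the expected number of rounds to first reach $1 from state s, with t($1) = 0. Conditioning on the first round:
t($2) = 1 + 0.32·t($2) + 0.3·t($3)
t($3) = 1 + 0.26·t($2) + 0.32·t($3)
Solving: t($2) = 2.5494, t($3) = 2.4454.
Expected rounds from $3 to $1: 2.4454.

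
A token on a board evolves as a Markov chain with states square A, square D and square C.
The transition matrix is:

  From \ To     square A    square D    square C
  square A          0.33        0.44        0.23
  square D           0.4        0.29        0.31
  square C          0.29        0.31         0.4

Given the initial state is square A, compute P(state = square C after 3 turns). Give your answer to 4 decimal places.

Propagate the distribution vector 3 turns from square A.
After 0 turns: (1.0000, 0.0000, 0.0000)
After 1 turn: (0.3300, 0.4400, 0.2300)
After 2 turns: (0.3516, 0.3441, 0.3043)
After 3 turns: (0.3419, 0.3488, 0.3093)
P(in square C after 3 turns) = 0.3093

0.3093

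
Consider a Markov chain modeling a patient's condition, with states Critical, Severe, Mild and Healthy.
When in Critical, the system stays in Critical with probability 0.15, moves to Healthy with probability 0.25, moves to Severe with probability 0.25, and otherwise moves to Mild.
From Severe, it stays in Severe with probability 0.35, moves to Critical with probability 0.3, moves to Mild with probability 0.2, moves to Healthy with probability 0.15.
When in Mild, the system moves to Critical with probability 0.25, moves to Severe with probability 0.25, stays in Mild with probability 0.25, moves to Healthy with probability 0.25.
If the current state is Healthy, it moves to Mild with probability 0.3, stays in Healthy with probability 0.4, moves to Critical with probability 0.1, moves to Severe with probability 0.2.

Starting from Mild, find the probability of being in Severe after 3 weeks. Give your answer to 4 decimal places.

0.2631

Propagate the distribution vector 3 weeks from Mild.
After 0 weeks: (0.0000, 0.0000, 1.0000, 0.0000)
After 1 week: (0.2500, 0.2500, 0.2500, 0.2500)
After 2 weeks: (0.2000, 0.2625, 0.2750, 0.2625)
After 3 weeks: (0.2038, 0.2631, 0.2700, 0.2631)
P(in Severe after 3 weeks) = 0.2631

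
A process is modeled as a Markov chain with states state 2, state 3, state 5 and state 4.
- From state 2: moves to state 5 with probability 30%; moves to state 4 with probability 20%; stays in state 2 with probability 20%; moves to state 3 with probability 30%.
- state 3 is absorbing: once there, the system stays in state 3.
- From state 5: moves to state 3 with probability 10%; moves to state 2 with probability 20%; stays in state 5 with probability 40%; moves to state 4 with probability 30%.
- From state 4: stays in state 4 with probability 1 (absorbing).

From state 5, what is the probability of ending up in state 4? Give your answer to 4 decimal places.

Let h(s) be the probability of absorption at state 4 starting from transient state s. Then h(state 4) = 1 and h(state 3) = 0. By first-step analysis:
h(state 2) = 0.2·h(state 2) + 0.3·0 + 0.3·h(state 5) + 0.2·1
h(state 5) = 0.2·h(state 2) + 0.1·0 + 0.4·h(state 5) + 0.3·1
Solving: h(state 2) = 0.5000, h(state 5) = 0.6667.
Starting from state 5, the probability is 0.6667.

0.6667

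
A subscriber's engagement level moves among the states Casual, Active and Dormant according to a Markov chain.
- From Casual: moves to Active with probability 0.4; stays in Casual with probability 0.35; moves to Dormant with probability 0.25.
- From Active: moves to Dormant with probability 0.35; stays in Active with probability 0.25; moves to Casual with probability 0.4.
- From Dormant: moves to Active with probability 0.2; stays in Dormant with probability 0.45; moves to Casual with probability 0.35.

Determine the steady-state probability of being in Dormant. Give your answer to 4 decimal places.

Let the stationary distribution be π with π = πP and π_1 + π_2 + π_3 = 1.
π_1 = 0.35·π_1 + 0.4·π_2 + 0.35·π_3
π_2 = 0.4·π_1 + 0.25·π_2 + 0.2·π_3
Solving with the normalization constraint gives π = (0.3644, 0.2872, 0.3484).
So the stationary probability of Dormant is 0.3484.

0.3484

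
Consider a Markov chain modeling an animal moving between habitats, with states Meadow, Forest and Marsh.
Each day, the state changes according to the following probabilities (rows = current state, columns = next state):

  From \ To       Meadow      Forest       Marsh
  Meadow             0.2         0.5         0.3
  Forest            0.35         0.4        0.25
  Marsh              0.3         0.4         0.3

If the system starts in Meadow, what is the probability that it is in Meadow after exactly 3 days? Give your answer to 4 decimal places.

0.2905

Propagate the distribution vector 3 days from Meadow.
After 0 days: (1.0000, 0.0000, 0.0000)
After 1 day: (0.2000, 0.5000, 0.3000)
After 2 days: (0.3050, 0.4200, 0.2750)
After 3 days: (0.2905, 0.4305, 0.2790)
P(in Meadow after 3 days) = 0.2905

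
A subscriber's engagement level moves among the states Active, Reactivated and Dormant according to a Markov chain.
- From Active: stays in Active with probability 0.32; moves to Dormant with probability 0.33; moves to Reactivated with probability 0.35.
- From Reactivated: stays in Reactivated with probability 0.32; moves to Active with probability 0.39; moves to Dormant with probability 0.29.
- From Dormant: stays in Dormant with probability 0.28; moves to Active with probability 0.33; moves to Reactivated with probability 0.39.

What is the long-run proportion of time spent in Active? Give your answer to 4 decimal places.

Let the stationary distribution be π with π = πP and π_1 + π_2 + π_3 = 1.
π_1 = 0.32·π_1 + 0.39·π_2 + 0.33·π_3
π_2 = 0.35·π_1 + 0.32·π_2 + 0.39·π_3
Solving with the normalization constraint gives π = (0.3476, 0.3515, 0.3009).
So the stationary probability of Active is 0.3476.

0.3476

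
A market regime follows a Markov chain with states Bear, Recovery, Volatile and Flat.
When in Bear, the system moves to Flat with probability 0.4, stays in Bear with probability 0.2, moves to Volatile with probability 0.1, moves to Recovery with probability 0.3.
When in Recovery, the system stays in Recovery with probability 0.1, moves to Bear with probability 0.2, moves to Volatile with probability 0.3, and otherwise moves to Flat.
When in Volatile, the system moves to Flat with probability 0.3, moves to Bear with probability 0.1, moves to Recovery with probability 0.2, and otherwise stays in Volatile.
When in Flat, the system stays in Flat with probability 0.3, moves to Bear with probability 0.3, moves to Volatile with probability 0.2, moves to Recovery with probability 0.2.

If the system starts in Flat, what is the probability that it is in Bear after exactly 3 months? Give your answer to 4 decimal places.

0.2120

Propagate the distribution vector 3 months from Flat.
After 0 months: (0.0000, 0.0000, 0.0000, 1.0000)
After 1 month: (0.3000, 0.2000, 0.2000, 0.3000)
After 2 months: (0.2100, 0.2100, 0.2300, 0.3500)
After 3 months: (0.2120, 0.2000, 0.2460, 0.3420)
P(in Bear after 3 months) = 0.2120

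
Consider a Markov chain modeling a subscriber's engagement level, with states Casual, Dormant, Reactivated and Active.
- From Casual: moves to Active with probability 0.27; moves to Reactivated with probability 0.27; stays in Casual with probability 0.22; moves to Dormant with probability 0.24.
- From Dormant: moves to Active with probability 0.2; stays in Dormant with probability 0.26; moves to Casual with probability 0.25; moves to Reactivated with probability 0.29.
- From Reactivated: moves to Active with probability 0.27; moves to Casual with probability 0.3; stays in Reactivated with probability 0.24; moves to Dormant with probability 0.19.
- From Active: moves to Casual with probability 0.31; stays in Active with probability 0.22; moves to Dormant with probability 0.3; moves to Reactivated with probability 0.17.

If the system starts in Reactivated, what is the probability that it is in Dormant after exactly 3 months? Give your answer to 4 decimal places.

Propagate the distribution vector 3 months from Reactivated.
After 0 months: (0.0000, 0.0000, 1.0000, 0.0000)
After 1 month: (0.3000, 0.1900, 0.2400, 0.2700)
After 2 months: (0.2692, 0.2480, 0.2396, 0.2432)
After 3 months: (0.2685, 0.2476, 0.2435, 0.2405)
P(in Dormant after 3 months) = 0.2476

0.2476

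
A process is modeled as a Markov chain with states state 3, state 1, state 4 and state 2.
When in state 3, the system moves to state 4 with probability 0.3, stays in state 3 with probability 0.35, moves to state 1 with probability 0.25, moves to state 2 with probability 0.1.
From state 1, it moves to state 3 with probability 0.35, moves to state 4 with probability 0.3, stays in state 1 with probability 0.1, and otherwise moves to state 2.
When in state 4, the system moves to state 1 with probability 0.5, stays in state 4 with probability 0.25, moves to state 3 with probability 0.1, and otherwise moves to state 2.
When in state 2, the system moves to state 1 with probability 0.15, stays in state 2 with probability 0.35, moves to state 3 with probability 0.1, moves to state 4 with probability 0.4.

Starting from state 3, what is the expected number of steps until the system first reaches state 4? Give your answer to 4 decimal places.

Let t(s) be the expected number of steps to first reach state 4 from state s, with t(state 4) = 0. Conditioning on the first step:
t(state 3) = 1 + 0.35·t(state 3) + 0.25·t(state 1) + 0.1·t(state 2)
t(state 1) = 1 + 0.35·t(state 3) + 0.1·t(state 1) + 0.25·t(state 2)
t(state 2) = 1 + 0.1·t(state 3) + 0.15·t(state 1) + 0.35·t(state 2)
Solving: t(state 3) = 3.1508, t(state 1) = 3.0969, t(state 2) = 2.7379.
Expected steps from state 3 to state 4: 3.1508.

3.1508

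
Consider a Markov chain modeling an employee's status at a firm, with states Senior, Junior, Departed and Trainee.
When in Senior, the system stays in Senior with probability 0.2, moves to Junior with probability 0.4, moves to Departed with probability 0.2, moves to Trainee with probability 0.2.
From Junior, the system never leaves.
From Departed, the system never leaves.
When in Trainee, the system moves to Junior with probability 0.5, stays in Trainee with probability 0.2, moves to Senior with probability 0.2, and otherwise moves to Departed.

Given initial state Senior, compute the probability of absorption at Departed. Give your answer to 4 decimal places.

0.3000

Let h(s) be the probability of absorption at Departed starting from transient state s. Then h(Departed) = 1 and h(Junior) = 0. By first-step analysis:
h(Senior) = 0.2·h(Senior) + 0.4·0 + 0.2·1 + 0.2·h(Trainee)
h(Trainee) = 0.2·h(Senior) + 0.5·0 + 0.1·1 + 0.2·h(Trainee)
Solving: h(Senior) = 0.3000, h(Trainee) = 0.2000.
Starting from Senior, the probability is 0.3000.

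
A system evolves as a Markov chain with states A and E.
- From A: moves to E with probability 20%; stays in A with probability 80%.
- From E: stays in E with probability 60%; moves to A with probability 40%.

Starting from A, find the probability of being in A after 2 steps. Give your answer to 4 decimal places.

Sum over the intermediate state after 1 step:
P = P(A→A)·P(A→A) + P(A→E)·P(E→A)
  = 0.8×0.8 + 0.2×0.4
  = 0.6400 + 0.0800 = 0.7200

0.7200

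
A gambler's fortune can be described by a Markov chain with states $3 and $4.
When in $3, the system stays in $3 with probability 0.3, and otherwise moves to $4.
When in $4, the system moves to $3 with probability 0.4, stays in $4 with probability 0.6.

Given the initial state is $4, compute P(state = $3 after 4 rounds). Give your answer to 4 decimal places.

0.3636

Propagate the distribution vector 4 rounds from $4.
After 0 rounds: (0.0000, 1.0000)
After 1 round: (0.4000, 0.6000)
After 2 rounds: (0.3600, 0.6400)
After 3 rounds: (0.3640, 0.6360)
After 4 rounds: (0.3636, 0.6364)
P(in $3 after 4 rounds) = 0.3636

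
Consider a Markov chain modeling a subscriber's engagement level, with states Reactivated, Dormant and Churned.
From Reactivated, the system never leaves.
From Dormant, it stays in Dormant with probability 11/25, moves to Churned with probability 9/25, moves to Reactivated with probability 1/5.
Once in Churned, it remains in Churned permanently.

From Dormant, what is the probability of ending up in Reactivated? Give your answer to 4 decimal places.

Let h(s) be the probability of absorption at Reactivated starting from transient state s. Then h(Reactivated) = 1 and h(Churned) = 0. By first-step analysis:
h(Dormant) = 0.2·1 + 0.44·h(Dormant) + 0.36·0
Solving: h(Dormant) = 0.3571.
Starting from Dormant, the probability is 0.3571.

0.3571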